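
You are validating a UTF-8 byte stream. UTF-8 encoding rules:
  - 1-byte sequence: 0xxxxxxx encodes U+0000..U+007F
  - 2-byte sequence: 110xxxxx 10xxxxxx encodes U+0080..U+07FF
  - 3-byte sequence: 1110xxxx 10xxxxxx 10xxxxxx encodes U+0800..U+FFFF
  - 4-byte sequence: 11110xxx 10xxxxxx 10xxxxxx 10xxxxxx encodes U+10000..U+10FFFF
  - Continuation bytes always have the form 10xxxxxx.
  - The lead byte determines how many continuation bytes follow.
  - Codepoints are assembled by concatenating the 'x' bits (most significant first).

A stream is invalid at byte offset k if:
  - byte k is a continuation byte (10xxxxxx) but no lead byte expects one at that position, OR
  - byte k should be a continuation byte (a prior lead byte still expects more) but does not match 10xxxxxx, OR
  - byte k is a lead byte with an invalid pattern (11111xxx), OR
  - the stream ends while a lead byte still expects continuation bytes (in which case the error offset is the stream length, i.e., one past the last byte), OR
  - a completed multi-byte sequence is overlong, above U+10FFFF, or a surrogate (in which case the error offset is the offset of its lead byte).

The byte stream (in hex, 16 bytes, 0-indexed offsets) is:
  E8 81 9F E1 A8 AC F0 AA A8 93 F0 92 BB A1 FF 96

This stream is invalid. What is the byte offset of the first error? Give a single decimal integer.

Answer: 14

Derivation:
Byte[0]=E8: 3-byte lead, need 2 cont bytes. acc=0x8
Byte[1]=81: continuation. acc=(acc<<6)|0x01=0x201
Byte[2]=9F: continuation. acc=(acc<<6)|0x1F=0x805F
Completed: cp=U+805F (starts at byte 0)
Byte[3]=E1: 3-byte lead, need 2 cont bytes. acc=0x1
Byte[4]=A8: continuation. acc=(acc<<6)|0x28=0x68
Byte[5]=AC: continuation. acc=(acc<<6)|0x2C=0x1A2C
Completed: cp=U+1A2C (starts at byte 3)
Byte[6]=F0: 4-byte lead, need 3 cont bytes. acc=0x0
Byte[7]=AA: continuation. acc=(acc<<6)|0x2A=0x2A
Byte[8]=A8: continuation. acc=(acc<<6)|0x28=0xAA8
Byte[9]=93: continuation. acc=(acc<<6)|0x13=0x2AA13
Completed: cp=U+2AA13 (starts at byte 6)
Byte[10]=F0: 4-byte lead, need 3 cont bytes. acc=0x0
Byte[11]=92: continuation. acc=(acc<<6)|0x12=0x12
Byte[12]=BB: continuation. acc=(acc<<6)|0x3B=0x4BB
Byte[13]=A1: continuation. acc=(acc<<6)|0x21=0x12EE1
Completed: cp=U+12EE1 (starts at byte 10)
Byte[14]=FF: INVALID lead byte (not 0xxx/110x/1110/11110)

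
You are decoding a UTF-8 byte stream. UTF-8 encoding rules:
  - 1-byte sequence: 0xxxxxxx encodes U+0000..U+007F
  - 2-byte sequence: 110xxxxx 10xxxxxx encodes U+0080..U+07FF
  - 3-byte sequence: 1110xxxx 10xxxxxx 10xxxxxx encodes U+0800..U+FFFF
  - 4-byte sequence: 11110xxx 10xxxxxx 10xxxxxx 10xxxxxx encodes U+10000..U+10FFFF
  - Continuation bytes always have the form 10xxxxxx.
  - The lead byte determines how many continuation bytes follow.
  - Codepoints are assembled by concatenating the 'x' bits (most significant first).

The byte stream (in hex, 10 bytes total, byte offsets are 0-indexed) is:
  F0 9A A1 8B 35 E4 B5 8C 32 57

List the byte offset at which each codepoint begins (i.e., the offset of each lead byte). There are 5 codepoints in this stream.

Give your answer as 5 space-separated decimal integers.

Answer: 0 4 5 8 9

Derivation:
Byte[0]=F0: 4-byte lead, need 3 cont bytes. acc=0x0
Byte[1]=9A: continuation. acc=(acc<<6)|0x1A=0x1A
Byte[2]=A1: continuation. acc=(acc<<6)|0x21=0x6A1
Byte[3]=8B: continuation. acc=(acc<<6)|0x0B=0x1A84B
Completed: cp=U+1A84B (starts at byte 0)
Byte[4]=35: 1-byte ASCII. cp=U+0035
Byte[5]=E4: 3-byte lead, need 2 cont bytes. acc=0x4
Byte[6]=B5: continuation. acc=(acc<<6)|0x35=0x135
Byte[7]=8C: continuation. acc=(acc<<6)|0x0C=0x4D4C
Completed: cp=U+4D4C (starts at byte 5)
Byte[8]=32: 1-byte ASCII. cp=U+0032
Byte[9]=57: 1-byte ASCII. cp=U+0057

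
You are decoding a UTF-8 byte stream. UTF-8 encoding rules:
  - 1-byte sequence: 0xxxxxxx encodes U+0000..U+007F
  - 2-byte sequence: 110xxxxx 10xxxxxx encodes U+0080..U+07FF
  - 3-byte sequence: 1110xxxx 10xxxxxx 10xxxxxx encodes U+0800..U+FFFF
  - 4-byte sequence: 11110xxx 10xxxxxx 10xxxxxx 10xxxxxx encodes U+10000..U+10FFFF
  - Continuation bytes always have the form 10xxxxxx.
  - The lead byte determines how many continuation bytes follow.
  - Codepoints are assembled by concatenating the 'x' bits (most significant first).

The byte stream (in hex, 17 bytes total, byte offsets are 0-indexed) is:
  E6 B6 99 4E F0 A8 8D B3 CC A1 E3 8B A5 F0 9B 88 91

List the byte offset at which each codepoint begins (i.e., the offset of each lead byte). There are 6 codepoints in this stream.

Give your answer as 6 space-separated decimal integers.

Answer: 0 3 4 8 10 13

Derivation:
Byte[0]=E6: 3-byte lead, need 2 cont bytes. acc=0x6
Byte[1]=B6: continuation. acc=(acc<<6)|0x36=0x1B6
Byte[2]=99: continuation. acc=(acc<<6)|0x19=0x6D99
Completed: cp=U+6D99 (starts at byte 0)
Byte[3]=4E: 1-byte ASCII. cp=U+004E
Byte[4]=F0: 4-byte lead, need 3 cont bytes. acc=0x0
Byte[5]=A8: continuation. acc=(acc<<6)|0x28=0x28
Byte[6]=8D: continuation. acc=(acc<<6)|0x0D=0xA0D
Byte[7]=B3: continuation. acc=(acc<<6)|0x33=0x28373
Completed: cp=U+28373 (starts at byte 4)
Byte[8]=CC: 2-byte lead, need 1 cont bytes. acc=0xC
Byte[9]=A1: continuation. acc=(acc<<6)|0x21=0x321
Completed: cp=U+0321 (starts at byte 8)
Byte[10]=E3: 3-byte lead, need 2 cont bytes. acc=0x3
Byte[11]=8B: continuation. acc=(acc<<6)|0x0B=0xCB
Byte[12]=A5: continuation. acc=(acc<<6)|0x25=0x32E5
Completed: cp=U+32E5 (starts at byte 10)
Byte[13]=F0: 4-byte lead, need 3 cont bytes. acc=0x0
Byte[14]=9B: continuation. acc=(acc<<6)|0x1B=0x1B
Byte[15]=88: continuation. acc=(acc<<6)|0x08=0x6C8
Byte[16]=91: continuation. acc=(acc<<6)|0x11=0x1B211
Completed: cp=U+1B211 (starts at byte 13)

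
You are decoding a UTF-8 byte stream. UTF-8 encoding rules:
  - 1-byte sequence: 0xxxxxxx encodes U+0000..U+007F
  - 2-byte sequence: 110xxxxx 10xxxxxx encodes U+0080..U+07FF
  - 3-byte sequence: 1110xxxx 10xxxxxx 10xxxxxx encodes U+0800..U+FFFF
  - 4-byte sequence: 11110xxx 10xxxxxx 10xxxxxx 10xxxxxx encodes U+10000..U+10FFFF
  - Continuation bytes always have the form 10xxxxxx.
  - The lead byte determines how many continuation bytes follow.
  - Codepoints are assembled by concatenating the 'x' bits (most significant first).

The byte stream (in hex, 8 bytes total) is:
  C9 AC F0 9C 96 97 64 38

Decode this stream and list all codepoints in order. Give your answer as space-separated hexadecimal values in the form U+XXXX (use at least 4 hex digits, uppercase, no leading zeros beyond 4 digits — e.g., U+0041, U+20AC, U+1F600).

Byte[0]=C9: 2-byte lead, need 1 cont bytes. acc=0x9
Byte[1]=AC: continuation. acc=(acc<<6)|0x2C=0x26C
Completed: cp=U+026C (starts at byte 0)
Byte[2]=F0: 4-byte lead, need 3 cont bytes. acc=0x0
Byte[3]=9C: continuation. acc=(acc<<6)|0x1C=0x1C
Byte[4]=96: continuation. acc=(acc<<6)|0x16=0x716
Byte[5]=97: continuation. acc=(acc<<6)|0x17=0x1C597
Completed: cp=U+1C597 (starts at byte 2)
Byte[6]=64: 1-byte ASCII. cp=U+0064
Byte[7]=38: 1-byte ASCII. cp=U+0038

Answer: U+026C U+1C597 U+0064 U+0038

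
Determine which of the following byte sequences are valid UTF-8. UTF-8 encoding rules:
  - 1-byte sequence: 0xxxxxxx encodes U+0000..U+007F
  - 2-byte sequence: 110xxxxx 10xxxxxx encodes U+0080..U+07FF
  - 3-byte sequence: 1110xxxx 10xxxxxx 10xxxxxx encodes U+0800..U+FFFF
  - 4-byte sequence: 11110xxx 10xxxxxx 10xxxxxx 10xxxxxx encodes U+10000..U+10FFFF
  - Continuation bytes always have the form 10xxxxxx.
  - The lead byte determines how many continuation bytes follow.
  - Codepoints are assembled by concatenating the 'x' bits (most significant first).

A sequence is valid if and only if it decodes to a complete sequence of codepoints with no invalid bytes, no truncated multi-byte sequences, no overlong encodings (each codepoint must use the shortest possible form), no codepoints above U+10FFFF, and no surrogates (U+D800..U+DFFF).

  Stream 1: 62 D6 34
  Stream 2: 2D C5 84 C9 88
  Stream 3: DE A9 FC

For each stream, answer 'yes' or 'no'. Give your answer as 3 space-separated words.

Stream 1: error at byte offset 2. INVALID
Stream 2: decodes cleanly. VALID
Stream 3: error at byte offset 2. INVALID

Answer: no yes no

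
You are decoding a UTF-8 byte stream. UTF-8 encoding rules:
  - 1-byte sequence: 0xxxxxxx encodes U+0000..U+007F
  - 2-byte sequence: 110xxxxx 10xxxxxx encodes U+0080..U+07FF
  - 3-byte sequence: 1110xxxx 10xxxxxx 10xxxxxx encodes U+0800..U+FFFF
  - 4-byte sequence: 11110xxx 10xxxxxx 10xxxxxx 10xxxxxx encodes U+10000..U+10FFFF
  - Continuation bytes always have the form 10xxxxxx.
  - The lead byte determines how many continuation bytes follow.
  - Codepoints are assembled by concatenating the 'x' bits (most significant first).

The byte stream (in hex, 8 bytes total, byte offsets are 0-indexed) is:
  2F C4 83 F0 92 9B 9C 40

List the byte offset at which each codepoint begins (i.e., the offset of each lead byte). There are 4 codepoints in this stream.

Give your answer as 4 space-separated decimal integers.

Answer: 0 1 3 7

Derivation:
Byte[0]=2F: 1-byte ASCII. cp=U+002F
Byte[1]=C4: 2-byte lead, need 1 cont bytes. acc=0x4
Byte[2]=83: continuation. acc=(acc<<6)|0x03=0x103
Completed: cp=U+0103 (starts at byte 1)
Byte[3]=F0: 4-byte lead, need 3 cont bytes. acc=0x0
Byte[4]=92: continuation. acc=(acc<<6)|0x12=0x12
Byte[5]=9B: continuation. acc=(acc<<6)|0x1B=0x49B
Byte[6]=9C: continuation. acc=(acc<<6)|0x1C=0x126DC
Completed: cp=U+126DC (starts at byte 3)
Byte[7]=40: 1-byte ASCII. cp=U+0040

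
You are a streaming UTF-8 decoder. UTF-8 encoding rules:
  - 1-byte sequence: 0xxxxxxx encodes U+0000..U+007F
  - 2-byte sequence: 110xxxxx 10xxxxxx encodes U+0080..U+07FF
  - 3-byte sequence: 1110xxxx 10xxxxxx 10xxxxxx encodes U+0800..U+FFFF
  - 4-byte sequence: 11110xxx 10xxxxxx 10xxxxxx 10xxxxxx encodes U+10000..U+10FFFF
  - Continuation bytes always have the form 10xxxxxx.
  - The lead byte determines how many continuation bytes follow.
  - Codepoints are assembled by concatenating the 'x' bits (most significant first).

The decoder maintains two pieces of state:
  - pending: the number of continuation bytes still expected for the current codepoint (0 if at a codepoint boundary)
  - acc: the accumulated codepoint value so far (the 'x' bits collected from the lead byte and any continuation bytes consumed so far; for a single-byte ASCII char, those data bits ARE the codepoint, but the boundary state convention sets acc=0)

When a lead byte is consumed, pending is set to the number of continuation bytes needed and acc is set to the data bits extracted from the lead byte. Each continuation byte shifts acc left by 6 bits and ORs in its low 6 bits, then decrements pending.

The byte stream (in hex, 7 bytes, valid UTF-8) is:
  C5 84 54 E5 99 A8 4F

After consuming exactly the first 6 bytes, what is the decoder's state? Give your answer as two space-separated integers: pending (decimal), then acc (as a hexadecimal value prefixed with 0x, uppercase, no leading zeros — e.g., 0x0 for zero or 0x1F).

Byte[0]=C5: 2-byte lead. pending=1, acc=0x5
Byte[1]=84: continuation. acc=(acc<<6)|0x04=0x144, pending=0
Byte[2]=54: 1-byte. pending=0, acc=0x0
Byte[3]=E5: 3-byte lead. pending=2, acc=0x5
Byte[4]=99: continuation. acc=(acc<<6)|0x19=0x159, pending=1
Byte[5]=A8: continuation. acc=(acc<<6)|0x28=0x5668, pending=0

Answer: 0 0x5668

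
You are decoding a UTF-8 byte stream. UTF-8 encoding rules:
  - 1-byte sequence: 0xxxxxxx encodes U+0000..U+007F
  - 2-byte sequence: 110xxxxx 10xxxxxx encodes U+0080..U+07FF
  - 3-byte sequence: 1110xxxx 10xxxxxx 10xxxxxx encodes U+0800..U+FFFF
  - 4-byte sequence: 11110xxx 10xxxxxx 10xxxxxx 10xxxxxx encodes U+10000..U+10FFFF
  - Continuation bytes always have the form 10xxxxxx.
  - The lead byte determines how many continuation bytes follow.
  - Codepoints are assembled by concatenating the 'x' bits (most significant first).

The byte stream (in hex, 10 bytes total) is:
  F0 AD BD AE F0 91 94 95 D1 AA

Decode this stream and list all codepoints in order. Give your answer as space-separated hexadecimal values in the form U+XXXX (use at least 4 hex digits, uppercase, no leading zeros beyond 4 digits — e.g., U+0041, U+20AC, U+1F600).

Answer: U+2DF6E U+11515 U+046A

Derivation:
Byte[0]=F0: 4-byte lead, need 3 cont bytes. acc=0x0
Byte[1]=AD: continuation. acc=(acc<<6)|0x2D=0x2D
Byte[2]=BD: continuation. acc=(acc<<6)|0x3D=0xB7D
Byte[3]=AE: continuation. acc=(acc<<6)|0x2E=0x2DF6E
Completed: cp=U+2DF6E (starts at byte 0)
Byte[4]=F0: 4-byte lead, need 3 cont bytes. acc=0x0
Byte[5]=91: continuation. acc=(acc<<6)|0x11=0x11
Byte[6]=94: continuation. acc=(acc<<6)|0x14=0x454
Byte[7]=95: continuation. acc=(acc<<6)|0x15=0x11515
Completed: cp=U+11515 (starts at byte 4)
Byte[8]=D1: 2-byte lead, need 1 cont bytes. acc=0x11
Byte[9]=AA: continuation. acc=(acc<<6)|0x2A=0x46A
Completed: cp=U+046A (starts at byte 8)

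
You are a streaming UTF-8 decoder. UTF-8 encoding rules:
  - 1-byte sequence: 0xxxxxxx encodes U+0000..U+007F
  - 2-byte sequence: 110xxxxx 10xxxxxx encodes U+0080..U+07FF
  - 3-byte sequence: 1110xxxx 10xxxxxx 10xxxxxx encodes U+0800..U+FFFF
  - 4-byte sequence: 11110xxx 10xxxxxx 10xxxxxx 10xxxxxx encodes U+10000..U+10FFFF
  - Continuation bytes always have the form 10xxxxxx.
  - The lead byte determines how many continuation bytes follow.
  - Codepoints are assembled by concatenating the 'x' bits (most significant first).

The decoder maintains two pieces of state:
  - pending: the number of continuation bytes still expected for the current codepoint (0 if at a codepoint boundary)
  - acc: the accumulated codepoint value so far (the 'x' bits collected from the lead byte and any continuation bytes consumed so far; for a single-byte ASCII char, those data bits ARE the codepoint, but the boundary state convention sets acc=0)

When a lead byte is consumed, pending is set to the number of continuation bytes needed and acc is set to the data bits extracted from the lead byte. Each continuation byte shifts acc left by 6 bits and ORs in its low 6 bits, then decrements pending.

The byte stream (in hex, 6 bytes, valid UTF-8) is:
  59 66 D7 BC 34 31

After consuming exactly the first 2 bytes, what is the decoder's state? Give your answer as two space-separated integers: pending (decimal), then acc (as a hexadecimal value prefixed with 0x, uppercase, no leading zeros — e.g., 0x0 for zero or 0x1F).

Byte[0]=59: 1-byte. pending=0, acc=0x0
Byte[1]=66: 1-byte. pending=0, acc=0x0

Answer: 0 0x0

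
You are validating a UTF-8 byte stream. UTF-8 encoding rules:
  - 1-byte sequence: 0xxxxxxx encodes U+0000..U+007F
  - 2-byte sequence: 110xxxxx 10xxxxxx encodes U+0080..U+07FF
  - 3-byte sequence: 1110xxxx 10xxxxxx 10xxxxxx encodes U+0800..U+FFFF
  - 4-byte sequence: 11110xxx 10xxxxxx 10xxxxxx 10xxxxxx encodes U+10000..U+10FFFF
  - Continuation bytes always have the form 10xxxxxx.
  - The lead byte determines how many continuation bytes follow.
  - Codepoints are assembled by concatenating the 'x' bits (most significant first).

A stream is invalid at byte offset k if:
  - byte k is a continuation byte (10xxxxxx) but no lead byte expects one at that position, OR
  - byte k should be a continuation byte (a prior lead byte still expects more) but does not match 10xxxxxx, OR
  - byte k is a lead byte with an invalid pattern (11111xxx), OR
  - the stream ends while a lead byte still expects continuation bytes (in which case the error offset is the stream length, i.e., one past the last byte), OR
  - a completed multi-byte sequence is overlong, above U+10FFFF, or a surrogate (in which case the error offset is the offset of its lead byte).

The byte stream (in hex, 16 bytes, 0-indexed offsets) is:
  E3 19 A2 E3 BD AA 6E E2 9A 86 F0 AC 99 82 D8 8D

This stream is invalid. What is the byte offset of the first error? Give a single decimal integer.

Answer: 1

Derivation:
Byte[0]=E3: 3-byte lead, need 2 cont bytes. acc=0x3
Byte[1]=19: expected 10xxxxxx continuation. INVALID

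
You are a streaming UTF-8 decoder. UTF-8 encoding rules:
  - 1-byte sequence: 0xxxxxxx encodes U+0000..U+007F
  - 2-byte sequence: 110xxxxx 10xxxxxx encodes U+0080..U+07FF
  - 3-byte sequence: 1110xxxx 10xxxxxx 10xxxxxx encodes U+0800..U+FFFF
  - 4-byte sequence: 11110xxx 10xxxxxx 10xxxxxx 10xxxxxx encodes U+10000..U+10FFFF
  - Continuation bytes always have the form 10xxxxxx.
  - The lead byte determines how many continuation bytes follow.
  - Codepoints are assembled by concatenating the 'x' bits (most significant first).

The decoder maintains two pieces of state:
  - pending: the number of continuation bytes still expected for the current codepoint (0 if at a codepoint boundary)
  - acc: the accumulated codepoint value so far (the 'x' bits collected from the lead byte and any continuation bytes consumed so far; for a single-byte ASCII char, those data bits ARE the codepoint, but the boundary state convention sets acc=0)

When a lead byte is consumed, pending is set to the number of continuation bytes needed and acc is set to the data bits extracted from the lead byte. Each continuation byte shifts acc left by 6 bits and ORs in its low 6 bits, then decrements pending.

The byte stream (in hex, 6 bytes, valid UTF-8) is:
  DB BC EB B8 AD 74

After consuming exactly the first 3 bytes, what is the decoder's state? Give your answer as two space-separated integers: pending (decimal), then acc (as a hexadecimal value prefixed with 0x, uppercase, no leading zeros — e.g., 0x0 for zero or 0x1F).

Answer: 2 0xB

Derivation:
Byte[0]=DB: 2-byte lead. pending=1, acc=0x1B
Byte[1]=BC: continuation. acc=(acc<<6)|0x3C=0x6FC, pending=0
Byte[2]=EB: 3-byte lead. pending=2, acc=0xB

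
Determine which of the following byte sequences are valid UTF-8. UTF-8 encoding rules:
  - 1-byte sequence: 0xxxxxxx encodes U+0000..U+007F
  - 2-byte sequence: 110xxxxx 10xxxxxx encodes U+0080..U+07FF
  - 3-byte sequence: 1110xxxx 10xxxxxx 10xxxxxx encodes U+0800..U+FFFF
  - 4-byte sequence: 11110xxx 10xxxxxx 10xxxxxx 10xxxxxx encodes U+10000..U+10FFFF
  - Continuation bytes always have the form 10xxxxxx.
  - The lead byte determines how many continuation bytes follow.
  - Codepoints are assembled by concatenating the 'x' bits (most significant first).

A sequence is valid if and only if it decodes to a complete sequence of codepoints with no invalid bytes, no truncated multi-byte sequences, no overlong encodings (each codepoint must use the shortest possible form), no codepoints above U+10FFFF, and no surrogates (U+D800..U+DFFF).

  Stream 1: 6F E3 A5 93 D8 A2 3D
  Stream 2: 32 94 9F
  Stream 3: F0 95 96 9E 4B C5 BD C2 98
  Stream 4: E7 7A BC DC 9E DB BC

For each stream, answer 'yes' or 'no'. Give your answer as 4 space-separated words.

Answer: yes no yes no

Derivation:
Stream 1: decodes cleanly. VALID
Stream 2: error at byte offset 1. INVALID
Stream 3: decodes cleanly. VALID
Stream 4: error at byte offset 1. INVALID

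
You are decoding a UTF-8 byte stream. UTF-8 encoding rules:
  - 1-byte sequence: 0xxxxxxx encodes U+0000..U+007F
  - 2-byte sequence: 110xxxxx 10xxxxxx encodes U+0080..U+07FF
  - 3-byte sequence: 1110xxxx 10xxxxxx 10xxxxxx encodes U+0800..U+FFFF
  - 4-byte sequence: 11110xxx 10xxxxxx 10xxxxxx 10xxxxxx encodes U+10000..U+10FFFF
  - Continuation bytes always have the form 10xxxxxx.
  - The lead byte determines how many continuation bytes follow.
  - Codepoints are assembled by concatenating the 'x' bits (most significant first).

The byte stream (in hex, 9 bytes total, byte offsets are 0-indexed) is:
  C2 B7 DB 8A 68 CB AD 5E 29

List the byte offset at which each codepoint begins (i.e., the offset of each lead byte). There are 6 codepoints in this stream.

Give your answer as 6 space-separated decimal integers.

Byte[0]=C2: 2-byte lead, need 1 cont bytes. acc=0x2
Byte[1]=B7: continuation. acc=(acc<<6)|0x37=0xB7
Completed: cp=U+00B7 (starts at byte 0)
Byte[2]=DB: 2-byte lead, need 1 cont bytes. acc=0x1B
Byte[3]=8A: continuation. acc=(acc<<6)|0x0A=0x6CA
Completed: cp=U+06CA (starts at byte 2)
Byte[4]=68: 1-byte ASCII. cp=U+0068
Byte[5]=CB: 2-byte lead, need 1 cont bytes. acc=0xB
Byte[6]=AD: continuation. acc=(acc<<6)|0x2D=0x2ED
Completed: cp=U+02ED (starts at byte 5)
Byte[7]=5E: 1-byte ASCII. cp=U+005E
Byte[8]=29: 1-byte ASCII. cp=U+0029

Answer: 0 2 4 5 7 8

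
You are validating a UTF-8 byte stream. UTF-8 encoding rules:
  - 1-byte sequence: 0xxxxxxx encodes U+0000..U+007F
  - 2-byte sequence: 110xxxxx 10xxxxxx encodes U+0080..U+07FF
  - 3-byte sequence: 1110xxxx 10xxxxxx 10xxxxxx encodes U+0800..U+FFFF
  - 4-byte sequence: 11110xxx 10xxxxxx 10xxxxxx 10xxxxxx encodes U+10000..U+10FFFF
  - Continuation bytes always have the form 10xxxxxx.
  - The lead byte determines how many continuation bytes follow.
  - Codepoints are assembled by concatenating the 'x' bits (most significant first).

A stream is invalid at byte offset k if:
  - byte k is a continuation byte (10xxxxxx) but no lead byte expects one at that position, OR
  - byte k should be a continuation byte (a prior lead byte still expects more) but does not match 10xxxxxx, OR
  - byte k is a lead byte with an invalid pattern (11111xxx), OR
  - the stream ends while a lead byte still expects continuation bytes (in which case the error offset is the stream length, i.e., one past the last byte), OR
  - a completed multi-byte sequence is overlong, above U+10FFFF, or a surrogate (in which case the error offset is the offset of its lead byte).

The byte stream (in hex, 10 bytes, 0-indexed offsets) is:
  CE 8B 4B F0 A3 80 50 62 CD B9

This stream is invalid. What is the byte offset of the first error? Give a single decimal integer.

Answer: 6

Derivation:
Byte[0]=CE: 2-byte lead, need 1 cont bytes. acc=0xE
Byte[1]=8B: continuation. acc=(acc<<6)|0x0B=0x38B
Completed: cp=U+038B (starts at byte 0)
Byte[2]=4B: 1-byte ASCII. cp=U+004B
Byte[3]=F0: 4-byte lead, need 3 cont bytes. acc=0x0
Byte[4]=A3: continuation. acc=(acc<<6)|0x23=0x23
Byte[5]=80: continuation. acc=(acc<<6)|0x00=0x8C0
Byte[6]=50: expected 10xxxxxx continuation. INVALID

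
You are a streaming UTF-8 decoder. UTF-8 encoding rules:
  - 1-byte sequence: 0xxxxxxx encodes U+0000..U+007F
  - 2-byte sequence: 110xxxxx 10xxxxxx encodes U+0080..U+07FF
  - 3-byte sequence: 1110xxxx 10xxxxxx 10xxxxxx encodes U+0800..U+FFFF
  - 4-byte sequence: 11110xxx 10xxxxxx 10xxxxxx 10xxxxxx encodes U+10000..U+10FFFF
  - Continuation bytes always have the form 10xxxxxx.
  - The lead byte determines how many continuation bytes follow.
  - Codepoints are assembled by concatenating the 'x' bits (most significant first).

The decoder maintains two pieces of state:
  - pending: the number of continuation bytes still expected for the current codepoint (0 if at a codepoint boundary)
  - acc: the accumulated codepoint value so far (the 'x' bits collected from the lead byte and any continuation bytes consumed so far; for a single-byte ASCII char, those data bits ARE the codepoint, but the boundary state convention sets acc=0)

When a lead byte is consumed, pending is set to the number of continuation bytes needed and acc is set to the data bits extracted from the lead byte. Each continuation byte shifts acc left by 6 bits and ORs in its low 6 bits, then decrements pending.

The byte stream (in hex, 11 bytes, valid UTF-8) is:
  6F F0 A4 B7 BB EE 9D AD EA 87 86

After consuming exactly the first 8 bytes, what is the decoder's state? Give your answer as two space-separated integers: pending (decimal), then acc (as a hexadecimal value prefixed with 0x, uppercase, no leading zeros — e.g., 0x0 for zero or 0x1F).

Byte[0]=6F: 1-byte. pending=0, acc=0x0
Byte[1]=F0: 4-byte lead. pending=3, acc=0x0
Byte[2]=A4: continuation. acc=(acc<<6)|0x24=0x24, pending=2
Byte[3]=B7: continuation. acc=(acc<<6)|0x37=0x937, pending=1
Byte[4]=BB: continuation. acc=(acc<<6)|0x3B=0x24DFB, pending=0
Byte[5]=EE: 3-byte lead. pending=2, acc=0xE
Byte[6]=9D: continuation. acc=(acc<<6)|0x1D=0x39D, pending=1
Byte[7]=AD: continuation. acc=(acc<<6)|0x2D=0xE76D, pending=0

Answer: 0 0xE76D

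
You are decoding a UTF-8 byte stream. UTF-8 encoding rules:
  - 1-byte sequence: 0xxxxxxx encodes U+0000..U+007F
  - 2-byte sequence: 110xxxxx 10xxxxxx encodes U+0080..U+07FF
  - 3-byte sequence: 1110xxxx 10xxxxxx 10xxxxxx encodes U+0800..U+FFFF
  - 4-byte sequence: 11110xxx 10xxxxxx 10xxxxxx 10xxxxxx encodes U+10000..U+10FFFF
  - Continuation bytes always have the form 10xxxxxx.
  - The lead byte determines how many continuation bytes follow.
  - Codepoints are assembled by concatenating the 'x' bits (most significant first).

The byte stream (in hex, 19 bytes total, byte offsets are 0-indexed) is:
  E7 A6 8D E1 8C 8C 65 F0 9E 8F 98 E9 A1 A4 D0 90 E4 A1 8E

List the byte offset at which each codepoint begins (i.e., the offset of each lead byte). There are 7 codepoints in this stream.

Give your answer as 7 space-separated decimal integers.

Byte[0]=E7: 3-byte lead, need 2 cont bytes. acc=0x7
Byte[1]=A6: continuation. acc=(acc<<6)|0x26=0x1E6
Byte[2]=8D: continuation. acc=(acc<<6)|0x0D=0x798D
Completed: cp=U+798D (starts at byte 0)
Byte[3]=E1: 3-byte lead, need 2 cont bytes. acc=0x1
Byte[4]=8C: continuation. acc=(acc<<6)|0x0C=0x4C
Byte[5]=8C: continuation. acc=(acc<<6)|0x0C=0x130C
Completed: cp=U+130C (starts at byte 3)
Byte[6]=65: 1-byte ASCII. cp=U+0065
Byte[7]=F0: 4-byte lead, need 3 cont bytes. acc=0x0
Byte[8]=9E: continuation. acc=(acc<<6)|0x1E=0x1E
Byte[9]=8F: continuation. acc=(acc<<6)|0x0F=0x78F
Byte[10]=98: continuation. acc=(acc<<6)|0x18=0x1E3D8
Completed: cp=U+1E3D8 (starts at byte 7)
Byte[11]=E9: 3-byte lead, need 2 cont bytes. acc=0x9
Byte[12]=A1: continuation. acc=(acc<<6)|0x21=0x261
Byte[13]=A4: continuation. acc=(acc<<6)|0x24=0x9864
Completed: cp=U+9864 (starts at byte 11)
Byte[14]=D0: 2-byte lead, need 1 cont bytes. acc=0x10
Byte[15]=90: continuation. acc=(acc<<6)|0x10=0x410
Completed: cp=U+0410 (starts at byte 14)
Byte[16]=E4: 3-byte lead, need 2 cont bytes. acc=0x4
Byte[17]=A1: continuation. acc=(acc<<6)|0x21=0x121
Byte[18]=8E: continuation. acc=(acc<<6)|0x0E=0x484E
Completed: cp=U+484E (starts at byte 16)

Answer: 0 3 6 7 11 14 16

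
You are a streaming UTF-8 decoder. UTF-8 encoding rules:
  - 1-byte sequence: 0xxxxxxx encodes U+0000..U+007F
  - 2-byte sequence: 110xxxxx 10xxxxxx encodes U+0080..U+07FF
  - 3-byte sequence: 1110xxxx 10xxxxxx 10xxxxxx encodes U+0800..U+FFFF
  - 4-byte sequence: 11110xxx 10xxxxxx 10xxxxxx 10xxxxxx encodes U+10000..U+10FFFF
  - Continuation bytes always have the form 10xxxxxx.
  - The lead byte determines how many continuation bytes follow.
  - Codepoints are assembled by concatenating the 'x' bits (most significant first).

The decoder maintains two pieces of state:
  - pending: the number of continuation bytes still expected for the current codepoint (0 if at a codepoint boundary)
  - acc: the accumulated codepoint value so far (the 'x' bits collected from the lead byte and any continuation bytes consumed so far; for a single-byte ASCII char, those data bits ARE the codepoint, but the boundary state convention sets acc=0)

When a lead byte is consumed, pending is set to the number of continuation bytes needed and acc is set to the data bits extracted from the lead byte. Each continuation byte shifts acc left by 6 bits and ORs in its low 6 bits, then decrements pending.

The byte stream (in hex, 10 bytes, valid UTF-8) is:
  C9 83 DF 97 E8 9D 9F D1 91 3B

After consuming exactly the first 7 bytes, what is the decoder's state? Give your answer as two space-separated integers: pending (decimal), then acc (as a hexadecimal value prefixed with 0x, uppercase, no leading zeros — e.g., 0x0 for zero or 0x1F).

Answer: 0 0x875F

Derivation:
Byte[0]=C9: 2-byte lead. pending=1, acc=0x9
Byte[1]=83: continuation. acc=(acc<<6)|0x03=0x243, pending=0
Byte[2]=DF: 2-byte lead. pending=1, acc=0x1F
Byte[3]=97: continuation. acc=(acc<<6)|0x17=0x7D7, pending=0
Byte[4]=E8: 3-byte lead. pending=2, acc=0x8
Byte[5]=9D: continuation. acc=(acc<<6)|0x1D=0x21D, pending=1
Byte[6]=9F: continuation. acc=(acc<<6)|0x1F=0x875F, pending=0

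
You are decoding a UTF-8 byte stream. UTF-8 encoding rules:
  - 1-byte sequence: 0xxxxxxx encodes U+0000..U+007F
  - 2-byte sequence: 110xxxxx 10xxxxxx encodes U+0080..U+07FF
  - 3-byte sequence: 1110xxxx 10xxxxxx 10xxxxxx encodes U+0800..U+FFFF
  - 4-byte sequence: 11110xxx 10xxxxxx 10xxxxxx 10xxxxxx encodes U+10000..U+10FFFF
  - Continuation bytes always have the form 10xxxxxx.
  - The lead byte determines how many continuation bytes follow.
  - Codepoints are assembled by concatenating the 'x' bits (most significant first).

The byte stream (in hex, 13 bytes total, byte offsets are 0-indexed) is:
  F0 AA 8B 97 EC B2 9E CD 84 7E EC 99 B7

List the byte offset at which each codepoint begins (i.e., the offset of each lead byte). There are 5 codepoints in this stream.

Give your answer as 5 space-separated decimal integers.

Byte[0]=F0: 4-byte lead, need 3 cont bytes. acc=0x0
Byte[1]=AA: continuation. acc=(acc<<6)|0x2A=0x2A
Byte[2]=8B: continuation. acc=(acc<<6)|0x0B=0xA8B
Byte[3]=97: continuation. acc=(acc<<6)|0x17=0x2A2D7
Completed: cp=U+2A2D7 (starts at byte 0)
Byte[4]=EC: 3-byte lead, need 2 cont bytes. acc=0xC
Byte[5]=B2: continuation. acc=(acc<<6)|0x32=0x332
Byte[6]=9E: continuation. acc=(acc<<6)|0x1E=0xCC9E
Completed: cp=U+CC9E (starts at byte 4)
Byte[7]=CD: 2-byte lead, need 1 cont bytes. acc=0xD
Byte[8]=84: continuation. acc=(acc<<6)|0x04=0x344
Completed: cp=U+0344 (starts at byte 7)
Byte[9]=7E: 1-byte ASCII. cp=U+007E
Byte[10]=EC: 3-byte lead, need 2 cont bytes. acc=0xC
Byte[11]=99: continuation. acc=(acc<<6)|0x19=0x319
Byte[12]=B7: continuation. acc=(acc<<6)|0x37=0xC677
Completed: cp=U+C677 (starts at byte 10)

Answer: 0 4 7 9 10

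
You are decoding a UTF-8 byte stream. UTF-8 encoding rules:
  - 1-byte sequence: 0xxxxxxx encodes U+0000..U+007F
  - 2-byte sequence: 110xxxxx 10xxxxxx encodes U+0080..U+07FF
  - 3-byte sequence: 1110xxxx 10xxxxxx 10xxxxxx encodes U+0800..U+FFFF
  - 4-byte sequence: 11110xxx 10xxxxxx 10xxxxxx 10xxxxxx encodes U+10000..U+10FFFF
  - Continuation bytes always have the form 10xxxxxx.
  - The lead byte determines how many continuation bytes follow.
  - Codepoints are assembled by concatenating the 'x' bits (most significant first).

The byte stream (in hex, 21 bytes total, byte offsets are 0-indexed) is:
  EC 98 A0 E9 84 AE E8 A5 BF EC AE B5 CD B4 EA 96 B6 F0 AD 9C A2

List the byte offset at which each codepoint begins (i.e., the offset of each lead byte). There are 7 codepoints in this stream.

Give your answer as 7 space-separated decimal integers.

Answer: 0 3 6 9 12 14 17

Derivation:
Byte[0]=EC: 3-byte lead, need 2 cont bytes. acc=0xC
Byte[1]=98: continuation. acc=(acc<<6)|0x18=0x318
Byte[2]=A0: continuation. acc=(acc<<6)|0x20=0xC620
Completed: cp=U+C620 (starts at byte 0)
Byte[3]=E9: 3-byte lead, need 2 cont bytes. acc=0x9
Byte[4]=84: continuation. acc=(acc<<6)|0x04=0x244
Byte[5]=AE: continuation. acc=(acc<<6)|0x2E=0x912E
Completed: cp=U+912E (starts at byte 3)
Byte[6]=E8: 3-byte lead, need 2 cont bytes. acc=0x8
Byte[7]=A5: continuation. acc=(acc<<6)|0x25=0x225
Byte[8]=BF: continuation. acc=(acc<<6)|0x3F=0x897F
Completed: cp=U+897F (starts at byte 6)
Byte[9]=EC: 3-byte lead, need 2 cont bytes. acc=0xC
Byte[10]=AE: continuation. acc=(acc<<6)|0x2E=0x32E
Byte[11]=B5: continuation. acc=(acc<<6)|0x35=0xCBB5
Completed: cp=U+CBB5 (starts at byte 9)
Byte[12]=CD: 2-byte lead, need 1 cont bytes. acc=0xD
Byte[13]=B4: continuation. acc=(acc<<6)|0x34=0x374
Completed: cp=U+0374 (starts at byte 12)
Byte[14]=EA: 3-byte lead, need 2 cont bytes. acc=0xA
Byte[15]=96: continuation. acc=(acc<<6)|0x16=0x296
Byte[16]=B6: continuation. acc=(acc<<6)|0x36=0xA5B6
Completed: cp=U+A5B6 (starts at byte 14)
Byte[17]=F0: 4-byte lead, need 3 cont bytes. acc=0x0
Byte[18]=AD: continuation. acc=(acc<<6)|0x2D=0x2D
Byte[19]=9C: continuation. acc=(acc<<6)|0x1C=0xB5C
Byte[20]=A2: continuation. acc=(acc<<6)|0x22=0x2D722
Completed: cp=U+2D722 (starts at byte 17)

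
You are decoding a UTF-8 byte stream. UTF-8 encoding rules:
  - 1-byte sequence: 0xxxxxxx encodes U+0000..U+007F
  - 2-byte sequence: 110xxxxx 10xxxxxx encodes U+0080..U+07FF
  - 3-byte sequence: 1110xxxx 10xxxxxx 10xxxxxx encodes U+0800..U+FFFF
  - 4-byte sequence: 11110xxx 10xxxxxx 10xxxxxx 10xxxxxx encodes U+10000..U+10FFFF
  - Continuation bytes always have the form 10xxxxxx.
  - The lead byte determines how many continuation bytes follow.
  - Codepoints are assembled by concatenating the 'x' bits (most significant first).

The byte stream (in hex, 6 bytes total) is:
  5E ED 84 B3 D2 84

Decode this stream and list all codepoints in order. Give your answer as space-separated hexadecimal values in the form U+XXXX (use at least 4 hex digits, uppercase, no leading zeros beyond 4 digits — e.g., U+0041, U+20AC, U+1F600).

Answer: U+005E U+D133 U+0484

Derivation:
Byte[0]=5E: 1-byte ASCII. cp=U+005E
Byte[1]=ED: 3-byte lead, need 2 cont bytes. acc=0xD
Byte[2]=84: continuation. acc=(acc<<6)|0x04=0x344
Byte[3]=B3: continuation. acc=(acc<<6)|0x33=0xD133
Completed: cp=U+D133 (starts at byte 1)
Byte[4]=D2: 2-byte lead, need 1 cont bytes. acc=0x12
Byte[5]=84: continuation. acc=(acc<<6)|0x04=0x484
Completed: cp=U+0484 (starts at byte 4)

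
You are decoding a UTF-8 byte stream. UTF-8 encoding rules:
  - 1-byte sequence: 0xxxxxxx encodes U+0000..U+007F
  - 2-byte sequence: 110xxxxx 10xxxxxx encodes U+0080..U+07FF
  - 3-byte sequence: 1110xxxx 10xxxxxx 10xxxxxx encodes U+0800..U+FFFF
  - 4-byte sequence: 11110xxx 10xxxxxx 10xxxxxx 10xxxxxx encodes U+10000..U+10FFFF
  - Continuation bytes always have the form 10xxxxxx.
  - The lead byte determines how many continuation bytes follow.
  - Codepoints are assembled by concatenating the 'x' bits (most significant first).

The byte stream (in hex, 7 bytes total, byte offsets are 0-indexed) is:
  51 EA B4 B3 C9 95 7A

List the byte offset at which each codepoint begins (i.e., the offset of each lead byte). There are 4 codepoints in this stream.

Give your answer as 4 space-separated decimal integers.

Answer: 0 1 4 6

Derivation:
Byte[0]=51: 1-byte ASCII. cp=U+0051
Byte[1]=EA: 3-byte lead, need 2 cont bytes. acc=0xA
Byte[2]=B4: continuation. acc=(acc<<6)|0x34=0x2B4
Byte[3]=B3: continuation. acc=(acc<<6)|0x33=0xAD33
Completed: cp=U+AD33 (starts at byte 1)
Byte[4]=C9: 2-byte lead, need 1 cont bytes. acc=0x9
Byte[5]=95: continuation. acc=(acc<<6)|0x15=0x255
Completed: cp=U+0255 (starts at byte 4)
Byte[6]=7A: 1-byte ASCII. cp=U+007A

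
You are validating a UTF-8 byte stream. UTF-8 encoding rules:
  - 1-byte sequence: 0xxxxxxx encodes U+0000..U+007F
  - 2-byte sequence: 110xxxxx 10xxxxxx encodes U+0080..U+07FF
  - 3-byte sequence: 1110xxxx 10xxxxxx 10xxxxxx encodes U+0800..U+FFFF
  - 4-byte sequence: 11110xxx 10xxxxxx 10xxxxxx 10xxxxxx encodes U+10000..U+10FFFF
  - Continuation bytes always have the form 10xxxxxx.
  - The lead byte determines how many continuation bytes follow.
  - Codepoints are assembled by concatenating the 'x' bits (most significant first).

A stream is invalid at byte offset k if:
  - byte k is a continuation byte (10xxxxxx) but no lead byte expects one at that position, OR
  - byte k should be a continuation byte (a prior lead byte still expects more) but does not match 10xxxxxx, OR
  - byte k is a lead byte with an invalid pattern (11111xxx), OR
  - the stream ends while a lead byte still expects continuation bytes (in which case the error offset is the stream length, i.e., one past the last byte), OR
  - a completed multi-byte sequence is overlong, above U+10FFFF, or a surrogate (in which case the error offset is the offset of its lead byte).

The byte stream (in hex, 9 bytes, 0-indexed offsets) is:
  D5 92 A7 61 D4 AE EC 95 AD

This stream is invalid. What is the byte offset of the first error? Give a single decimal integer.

Answer: 2

Derivation:
Byte[0]=D5: 2-byte lead, need 1 cont bytes. acc=0x15
Byte[1]=92: continuation. acc=(acc<<6)|0x12=0x552
Completed: cp=U+0552 (starts at byte 0)
Byte[2]=A7: INVALID lead byte (not 0xxx/110x/1110/11110)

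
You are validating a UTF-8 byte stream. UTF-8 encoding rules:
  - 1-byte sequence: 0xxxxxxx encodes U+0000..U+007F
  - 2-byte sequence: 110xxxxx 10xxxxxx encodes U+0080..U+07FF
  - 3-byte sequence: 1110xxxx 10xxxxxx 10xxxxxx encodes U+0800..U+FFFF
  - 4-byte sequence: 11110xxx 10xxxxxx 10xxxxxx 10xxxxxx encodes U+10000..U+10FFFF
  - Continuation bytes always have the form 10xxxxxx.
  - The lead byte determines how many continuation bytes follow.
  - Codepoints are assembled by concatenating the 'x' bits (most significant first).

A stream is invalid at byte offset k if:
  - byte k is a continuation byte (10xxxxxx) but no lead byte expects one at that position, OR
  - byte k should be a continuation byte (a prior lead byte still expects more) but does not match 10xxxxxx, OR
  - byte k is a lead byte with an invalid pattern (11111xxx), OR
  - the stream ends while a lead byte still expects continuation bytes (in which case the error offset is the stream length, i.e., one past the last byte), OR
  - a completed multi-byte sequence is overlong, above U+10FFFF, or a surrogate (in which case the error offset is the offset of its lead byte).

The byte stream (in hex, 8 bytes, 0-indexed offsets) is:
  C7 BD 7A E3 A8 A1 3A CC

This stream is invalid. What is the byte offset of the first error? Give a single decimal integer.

Byte[0]=C7: 2-byte lead, need 1 cont bytes. acc=0x7
Byte[1]=BD: continuation. acc=(acc<<6)|0x3D=0x1FD
Completed: cp=U+01FD (starts at byte 0)
Byte[2]=7A: 1-byte ASCII. cp=U+007A
Byte[3]=E3: 3-byte lead, need 2 cont bytes. acc=0x3
Byte[4]=A8: continuation. acc=(acc<<6)|0x28=0xE8
Byte[5]=A1: continuation. acc=(acc<<6)|0x21=0x3A21
Completed: cp=U+3A21 (starts at byte 3)
Byte[6]=3A: 1-byte ASCII. cp=U+003A
Byte[7]=CC: 2-byte lead, need 1 cont bytes. acc=0xC
Byte[8]: stream ended, expected continuation. INVALID

Answer: 8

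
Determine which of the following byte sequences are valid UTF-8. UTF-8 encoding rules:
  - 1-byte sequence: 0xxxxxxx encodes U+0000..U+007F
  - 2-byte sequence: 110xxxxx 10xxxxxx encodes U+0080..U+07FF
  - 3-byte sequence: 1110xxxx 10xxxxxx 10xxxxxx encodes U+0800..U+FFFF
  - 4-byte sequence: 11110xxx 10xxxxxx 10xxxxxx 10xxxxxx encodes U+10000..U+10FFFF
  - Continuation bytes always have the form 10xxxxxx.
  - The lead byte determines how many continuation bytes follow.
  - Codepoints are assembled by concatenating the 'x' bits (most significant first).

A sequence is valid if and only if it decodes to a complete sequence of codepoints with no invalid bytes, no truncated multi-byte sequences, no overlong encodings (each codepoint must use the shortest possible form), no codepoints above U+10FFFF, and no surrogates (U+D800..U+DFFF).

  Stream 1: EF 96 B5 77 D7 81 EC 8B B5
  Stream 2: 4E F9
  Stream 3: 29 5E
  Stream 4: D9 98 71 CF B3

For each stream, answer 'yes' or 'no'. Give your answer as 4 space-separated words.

Answer: yes no yes yes

Derivation:
Stream 1: decodes cleanly. VALID
Stream 2: error at byte offset 1. INVALID
Stream 3: decodes cleanly. VALID
Stream 4: decodes cleanly. VALID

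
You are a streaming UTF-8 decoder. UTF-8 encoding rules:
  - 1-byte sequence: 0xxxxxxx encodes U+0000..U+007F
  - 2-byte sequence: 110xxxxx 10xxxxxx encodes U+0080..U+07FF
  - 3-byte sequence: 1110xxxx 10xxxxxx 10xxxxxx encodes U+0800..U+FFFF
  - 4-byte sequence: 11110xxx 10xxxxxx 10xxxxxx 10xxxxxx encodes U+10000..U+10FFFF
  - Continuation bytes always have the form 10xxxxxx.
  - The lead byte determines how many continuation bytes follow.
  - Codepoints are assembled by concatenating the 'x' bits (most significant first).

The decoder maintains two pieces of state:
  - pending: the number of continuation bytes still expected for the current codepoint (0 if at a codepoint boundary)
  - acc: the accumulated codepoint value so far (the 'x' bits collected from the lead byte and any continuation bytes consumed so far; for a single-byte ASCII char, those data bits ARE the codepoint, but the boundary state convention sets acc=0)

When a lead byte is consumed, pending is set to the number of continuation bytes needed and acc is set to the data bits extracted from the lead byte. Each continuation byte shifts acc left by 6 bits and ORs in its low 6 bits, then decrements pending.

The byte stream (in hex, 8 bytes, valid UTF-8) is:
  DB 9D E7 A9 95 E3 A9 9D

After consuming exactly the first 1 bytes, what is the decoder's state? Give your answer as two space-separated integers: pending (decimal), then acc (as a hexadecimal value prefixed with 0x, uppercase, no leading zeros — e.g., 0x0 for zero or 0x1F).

Byte[0]=DB: 2-byte lead. pending=1, acc=0x1B

Answer: 1 0x1B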